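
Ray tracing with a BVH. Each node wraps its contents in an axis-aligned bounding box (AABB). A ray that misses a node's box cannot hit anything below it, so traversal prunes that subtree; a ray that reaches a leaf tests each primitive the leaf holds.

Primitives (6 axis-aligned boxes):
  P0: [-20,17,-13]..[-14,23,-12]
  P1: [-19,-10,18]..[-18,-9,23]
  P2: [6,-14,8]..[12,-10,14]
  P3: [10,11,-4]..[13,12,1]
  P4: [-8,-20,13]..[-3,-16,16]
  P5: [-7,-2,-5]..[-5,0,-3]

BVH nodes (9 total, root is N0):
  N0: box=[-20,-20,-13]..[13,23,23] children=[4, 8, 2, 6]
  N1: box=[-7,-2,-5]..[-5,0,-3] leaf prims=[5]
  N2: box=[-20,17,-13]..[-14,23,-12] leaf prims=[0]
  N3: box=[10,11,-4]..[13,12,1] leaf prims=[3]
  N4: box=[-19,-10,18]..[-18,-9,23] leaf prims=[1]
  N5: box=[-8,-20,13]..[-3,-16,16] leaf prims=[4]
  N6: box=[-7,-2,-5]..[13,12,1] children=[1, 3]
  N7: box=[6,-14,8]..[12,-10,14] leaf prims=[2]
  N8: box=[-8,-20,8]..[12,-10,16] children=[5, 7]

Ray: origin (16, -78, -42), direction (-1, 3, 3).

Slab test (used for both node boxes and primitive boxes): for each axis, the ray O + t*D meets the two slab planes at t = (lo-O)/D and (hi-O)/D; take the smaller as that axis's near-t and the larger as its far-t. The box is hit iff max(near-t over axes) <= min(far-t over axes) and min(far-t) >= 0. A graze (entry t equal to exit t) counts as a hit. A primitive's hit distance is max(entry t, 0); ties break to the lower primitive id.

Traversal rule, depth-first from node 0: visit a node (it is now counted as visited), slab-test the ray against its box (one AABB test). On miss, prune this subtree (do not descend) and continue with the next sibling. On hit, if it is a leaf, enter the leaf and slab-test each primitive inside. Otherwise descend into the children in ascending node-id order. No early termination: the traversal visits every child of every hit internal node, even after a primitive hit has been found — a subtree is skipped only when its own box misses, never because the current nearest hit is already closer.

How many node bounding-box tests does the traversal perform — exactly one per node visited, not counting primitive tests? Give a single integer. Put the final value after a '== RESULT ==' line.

Traverse from the root:
N0 x:[3,36] y:[58/3,101/3] z:[29/3,65/3] -> hit [58/3,65/3], descend [2, 4, 6, 8]
  N2 x:[30,36] y:[95/3,101/3] z:[29/3,10] -> miss, prune
  N4 x:[34,35] y:[68/3,23] z:[20,65/3] -> miss, prune
  N6 x:[3,23] y:[76/3,30] z:[37/3,43/3] -> miss, prune
  N8 x:[4,24] y:[58/3,68/3] z:[50/3,58/3] -> hit [58/3,58/3], descend [5, 7]
    N5 x:[19,24] y:[58/3,62/3] z:[55/3,58/3] -> hit [58/3,58/3] leaf, test {P4@t=58/3}
    N7 x:[4,10] y:[64/3,68/3] z:[50/3,56/3] -> miss, prune

Summary -> nodes [0, 2, 4, 6, 8, 5, 7]; box-tests=7; leaf-entries=1; first=P4

== RESULT ==
7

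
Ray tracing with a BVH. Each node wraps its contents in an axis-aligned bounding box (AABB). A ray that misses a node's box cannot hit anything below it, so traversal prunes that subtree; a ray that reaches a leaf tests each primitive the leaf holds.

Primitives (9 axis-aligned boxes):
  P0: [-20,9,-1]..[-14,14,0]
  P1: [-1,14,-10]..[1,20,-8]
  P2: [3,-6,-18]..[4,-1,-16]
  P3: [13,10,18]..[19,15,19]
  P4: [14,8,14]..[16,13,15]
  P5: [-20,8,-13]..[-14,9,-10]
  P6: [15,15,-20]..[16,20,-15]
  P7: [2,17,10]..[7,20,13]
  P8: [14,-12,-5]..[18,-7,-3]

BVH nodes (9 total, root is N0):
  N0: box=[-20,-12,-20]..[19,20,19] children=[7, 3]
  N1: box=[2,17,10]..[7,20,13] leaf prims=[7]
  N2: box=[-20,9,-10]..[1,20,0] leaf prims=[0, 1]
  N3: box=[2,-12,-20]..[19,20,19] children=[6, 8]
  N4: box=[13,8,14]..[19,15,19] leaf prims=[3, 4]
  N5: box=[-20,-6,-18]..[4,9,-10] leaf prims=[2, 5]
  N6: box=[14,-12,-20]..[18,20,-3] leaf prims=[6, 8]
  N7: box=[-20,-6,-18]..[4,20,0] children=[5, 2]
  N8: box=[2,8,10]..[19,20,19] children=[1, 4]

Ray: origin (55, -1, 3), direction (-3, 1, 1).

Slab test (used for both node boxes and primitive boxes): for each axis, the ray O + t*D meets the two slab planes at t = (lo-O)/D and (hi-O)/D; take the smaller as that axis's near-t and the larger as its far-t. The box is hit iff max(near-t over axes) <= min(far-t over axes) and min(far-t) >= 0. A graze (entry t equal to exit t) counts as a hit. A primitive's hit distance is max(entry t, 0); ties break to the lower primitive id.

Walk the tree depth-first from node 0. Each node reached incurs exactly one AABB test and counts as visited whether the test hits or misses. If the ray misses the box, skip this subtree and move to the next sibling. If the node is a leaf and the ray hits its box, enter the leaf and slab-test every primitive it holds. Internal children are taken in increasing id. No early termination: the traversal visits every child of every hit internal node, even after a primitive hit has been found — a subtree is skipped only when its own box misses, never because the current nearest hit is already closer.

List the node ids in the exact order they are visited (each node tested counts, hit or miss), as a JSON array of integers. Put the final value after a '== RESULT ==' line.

Trace the traversal:
N0 x:[12,25] y:[-11,21] z:[-23,16] -> hit [12,16], descend [3, 7]
  N3 x:[12,53/3] y:[-11,21] z:[-23,16] -> hit [12,16], descend [6, 8]
    N6 x:[37/3,41/3] y:[-11,21] z:[-23,-6] -> miss, prune
    N8 x:[12,53/3] y:[9,21] z:[7,16] -> hit [12,16], descend [1, 4]
      N1 x:[16,53/3] y:[18,21] z:[7,10] -> miss, prune
      N4 x:[12,14] y:[9,16] z:[11,16] -> hit [12,14] leaf, test {P3(miss), P4(miss)}
  N7 x:[17,25] y:[-5,21] z:[-21,-3] -> miss, prune

Visited [0, 3, 6, 8, 1, 4, 7]. Tests: 7 box, 1 leaf. Nearest: miss.

== RESULT ==
[0, 3, 6, 8, 1, 4, 7]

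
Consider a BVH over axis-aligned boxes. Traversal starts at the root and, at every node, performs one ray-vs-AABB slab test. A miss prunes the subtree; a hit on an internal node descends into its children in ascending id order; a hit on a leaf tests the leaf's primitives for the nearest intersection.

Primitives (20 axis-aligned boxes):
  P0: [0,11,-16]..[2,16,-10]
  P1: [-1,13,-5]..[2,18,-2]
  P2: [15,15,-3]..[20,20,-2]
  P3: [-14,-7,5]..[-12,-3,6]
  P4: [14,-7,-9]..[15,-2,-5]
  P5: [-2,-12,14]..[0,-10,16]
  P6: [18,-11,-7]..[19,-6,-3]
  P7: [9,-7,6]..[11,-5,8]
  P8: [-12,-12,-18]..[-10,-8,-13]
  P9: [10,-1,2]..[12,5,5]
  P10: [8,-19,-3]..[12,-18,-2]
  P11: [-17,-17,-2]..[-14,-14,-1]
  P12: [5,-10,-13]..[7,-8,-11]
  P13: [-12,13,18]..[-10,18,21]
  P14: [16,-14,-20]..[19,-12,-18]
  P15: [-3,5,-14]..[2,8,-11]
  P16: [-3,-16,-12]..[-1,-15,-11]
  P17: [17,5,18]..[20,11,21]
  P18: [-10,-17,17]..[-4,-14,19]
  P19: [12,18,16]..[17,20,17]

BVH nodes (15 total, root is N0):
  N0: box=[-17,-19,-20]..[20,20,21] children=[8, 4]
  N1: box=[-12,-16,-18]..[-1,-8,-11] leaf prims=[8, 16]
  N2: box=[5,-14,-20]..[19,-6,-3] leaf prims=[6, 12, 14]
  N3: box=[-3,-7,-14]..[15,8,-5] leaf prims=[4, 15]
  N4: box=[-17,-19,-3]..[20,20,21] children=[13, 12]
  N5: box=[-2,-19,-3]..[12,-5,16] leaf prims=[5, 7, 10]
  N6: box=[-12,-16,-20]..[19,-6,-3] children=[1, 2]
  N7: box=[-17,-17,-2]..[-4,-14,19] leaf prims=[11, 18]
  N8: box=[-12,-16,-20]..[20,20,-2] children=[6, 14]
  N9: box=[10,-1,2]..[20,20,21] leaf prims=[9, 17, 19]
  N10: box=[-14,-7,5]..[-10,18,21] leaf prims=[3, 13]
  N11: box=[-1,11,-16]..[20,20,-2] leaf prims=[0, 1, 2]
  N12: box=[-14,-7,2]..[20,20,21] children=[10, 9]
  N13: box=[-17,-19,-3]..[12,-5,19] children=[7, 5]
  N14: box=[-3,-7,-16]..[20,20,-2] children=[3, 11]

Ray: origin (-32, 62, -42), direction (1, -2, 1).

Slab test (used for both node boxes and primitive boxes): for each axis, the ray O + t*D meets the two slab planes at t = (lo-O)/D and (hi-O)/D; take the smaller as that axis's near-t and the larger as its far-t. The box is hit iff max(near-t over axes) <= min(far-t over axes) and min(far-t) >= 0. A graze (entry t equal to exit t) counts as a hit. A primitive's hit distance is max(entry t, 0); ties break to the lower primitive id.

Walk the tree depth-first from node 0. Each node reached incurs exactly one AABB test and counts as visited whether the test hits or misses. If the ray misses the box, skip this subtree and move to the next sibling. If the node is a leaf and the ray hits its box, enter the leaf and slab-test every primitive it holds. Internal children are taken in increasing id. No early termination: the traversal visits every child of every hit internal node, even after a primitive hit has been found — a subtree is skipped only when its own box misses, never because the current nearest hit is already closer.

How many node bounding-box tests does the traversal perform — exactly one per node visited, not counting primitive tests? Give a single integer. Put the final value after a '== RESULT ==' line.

Traverse from the root:
N0 x:[15,52] y:[21,81/2] z:[22,63] -> hit [22,81/2], descend [4, 8]
  N4 x:[15,52] y:[21,81/2] z:[39,63] -> hit [39,81/2], descend [12, 13]
    N12 x:[18,52] y:[21,69/2] z:[44,63] -> miss, prune
    N13 x:[15,44] y:[67/2,81/2] z:[39,61] -> hit [39,81/2], descend [5, 7]
      N5 x:[30,44] y:[67/2,81/2] z:[39,58] -> hit [39,81/2] leaf, test {P5(miss), P7(miss), P10@t=40}
      N7 x:[15,28] y:[38,79/2] z:[40,61] -> miss, prune
  N8 x:[20,52] y:[21,39] z:[22,40] -> hit [22,39], descend [6, 14]
    N6 x:[20,51] y:[34,39] z:[22,39] -> hit [34,39], descend [1, 2]
      N1 x:[20,31] y:[35,39] z:[24,31] -> miss, prune
      N2 x:[37,51] y:[34,38] z:[22,39] -> hit [37,38] leaf, test {P6(miss), P12(miss), P14(miss)}
    N14 x:[29,52] y:[21,69/2] z:[26,40] -> hit [29,69/2], descend [3, 11]
      N3 x:[29,47] y:[27,69/2] z:[28,37] -> hit [29,69/2] leaf, test {P4(miss), P15(miss)}
      N11 x:[31,52] y:[21,51/2] z:[26,40] -> miss, prune

Visited [0, 4, 12, 13, 5, 7, 8, 6, 1, 2, 14, 3, 11]. Tests: 13 box, 3 leaf. Nearest: P10.

== RESULT ==
13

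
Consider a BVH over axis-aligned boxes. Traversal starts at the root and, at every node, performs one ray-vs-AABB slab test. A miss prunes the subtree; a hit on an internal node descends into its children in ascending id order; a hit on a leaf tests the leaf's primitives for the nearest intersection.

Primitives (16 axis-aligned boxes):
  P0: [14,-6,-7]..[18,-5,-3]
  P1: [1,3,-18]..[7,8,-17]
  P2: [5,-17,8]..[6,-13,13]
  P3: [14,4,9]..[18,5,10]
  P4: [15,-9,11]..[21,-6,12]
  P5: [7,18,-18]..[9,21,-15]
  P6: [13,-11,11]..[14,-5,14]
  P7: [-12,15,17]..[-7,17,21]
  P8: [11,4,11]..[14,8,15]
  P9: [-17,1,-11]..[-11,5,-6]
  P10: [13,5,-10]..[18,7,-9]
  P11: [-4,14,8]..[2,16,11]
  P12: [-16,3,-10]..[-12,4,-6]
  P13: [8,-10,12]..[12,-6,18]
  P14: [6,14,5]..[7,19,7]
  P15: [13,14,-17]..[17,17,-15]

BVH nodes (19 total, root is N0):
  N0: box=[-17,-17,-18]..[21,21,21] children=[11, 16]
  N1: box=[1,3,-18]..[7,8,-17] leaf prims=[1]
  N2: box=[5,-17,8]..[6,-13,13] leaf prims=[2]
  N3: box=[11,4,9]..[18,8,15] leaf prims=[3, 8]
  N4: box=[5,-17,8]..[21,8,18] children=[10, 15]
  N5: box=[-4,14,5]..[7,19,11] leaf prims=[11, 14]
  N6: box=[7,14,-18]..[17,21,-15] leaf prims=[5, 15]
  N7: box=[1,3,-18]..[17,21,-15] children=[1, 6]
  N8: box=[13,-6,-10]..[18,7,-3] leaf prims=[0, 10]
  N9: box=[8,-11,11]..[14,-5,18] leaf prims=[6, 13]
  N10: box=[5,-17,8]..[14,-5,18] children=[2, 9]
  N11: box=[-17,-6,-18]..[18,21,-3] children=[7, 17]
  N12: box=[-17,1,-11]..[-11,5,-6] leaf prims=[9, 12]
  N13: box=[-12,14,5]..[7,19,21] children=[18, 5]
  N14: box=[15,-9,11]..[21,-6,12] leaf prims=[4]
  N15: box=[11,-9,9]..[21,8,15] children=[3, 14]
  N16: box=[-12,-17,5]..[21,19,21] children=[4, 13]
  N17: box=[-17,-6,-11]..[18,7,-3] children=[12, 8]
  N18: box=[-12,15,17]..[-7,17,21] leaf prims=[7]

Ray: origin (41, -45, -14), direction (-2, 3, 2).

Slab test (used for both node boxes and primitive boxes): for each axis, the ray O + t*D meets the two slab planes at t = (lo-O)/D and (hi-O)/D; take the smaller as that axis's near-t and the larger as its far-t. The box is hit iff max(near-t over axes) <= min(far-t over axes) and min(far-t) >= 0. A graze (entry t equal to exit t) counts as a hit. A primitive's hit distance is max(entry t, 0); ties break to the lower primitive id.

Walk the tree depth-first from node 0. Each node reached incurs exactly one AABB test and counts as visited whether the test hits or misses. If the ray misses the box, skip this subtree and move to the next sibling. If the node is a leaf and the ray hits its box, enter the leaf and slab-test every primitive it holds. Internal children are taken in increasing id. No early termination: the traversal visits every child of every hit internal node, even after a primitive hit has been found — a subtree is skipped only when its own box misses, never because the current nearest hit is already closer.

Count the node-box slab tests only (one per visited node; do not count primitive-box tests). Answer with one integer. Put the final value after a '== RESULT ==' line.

Walk:
N0 x:[10,29] y:[28/3,22] z:[-2,35/2] -> hit [10,35/2], descend [11, 16]
  N11 x:[23/2,29] y:[13,22] z:[-2,11/2] -> miss, prune
  N16 x:[10,53/2] y:[28/3,64/3] z:[19/2,35/2] -> hit [10,35/2], descend [4, 13]
    N4 x:[10,18] y:[28/3,53/3] z:[11,16] -> hit [11,16], descend [10, 15]
      N10 x:[27/2,18] y:[28/3,40/3] z:[11,16] -> miss, prune
      N15 x:[10,15] y:[12,53/3] z:[23/2,29/2] -> hit [12,29/2], descend [3, 14]
        N3 x:[23/2,15] y:[49/3,53/3] z:[23/2,29/2] -> miss, prune
        N14 x:[10,13] y:[12,13] z:[25/2,13] -> hit [25/2,13] leaf, test {P4@t=25/2}
    N13 x:[17,53/2] y:[59/3,64/3] z:[19/2,35/2] -> miss, prune

Visited [0, 11, 16, 4, 10, 15, 3, 14, 13]. Tests: 9 box, 1 leaf. Nearest: P4.

== RESULT ==
9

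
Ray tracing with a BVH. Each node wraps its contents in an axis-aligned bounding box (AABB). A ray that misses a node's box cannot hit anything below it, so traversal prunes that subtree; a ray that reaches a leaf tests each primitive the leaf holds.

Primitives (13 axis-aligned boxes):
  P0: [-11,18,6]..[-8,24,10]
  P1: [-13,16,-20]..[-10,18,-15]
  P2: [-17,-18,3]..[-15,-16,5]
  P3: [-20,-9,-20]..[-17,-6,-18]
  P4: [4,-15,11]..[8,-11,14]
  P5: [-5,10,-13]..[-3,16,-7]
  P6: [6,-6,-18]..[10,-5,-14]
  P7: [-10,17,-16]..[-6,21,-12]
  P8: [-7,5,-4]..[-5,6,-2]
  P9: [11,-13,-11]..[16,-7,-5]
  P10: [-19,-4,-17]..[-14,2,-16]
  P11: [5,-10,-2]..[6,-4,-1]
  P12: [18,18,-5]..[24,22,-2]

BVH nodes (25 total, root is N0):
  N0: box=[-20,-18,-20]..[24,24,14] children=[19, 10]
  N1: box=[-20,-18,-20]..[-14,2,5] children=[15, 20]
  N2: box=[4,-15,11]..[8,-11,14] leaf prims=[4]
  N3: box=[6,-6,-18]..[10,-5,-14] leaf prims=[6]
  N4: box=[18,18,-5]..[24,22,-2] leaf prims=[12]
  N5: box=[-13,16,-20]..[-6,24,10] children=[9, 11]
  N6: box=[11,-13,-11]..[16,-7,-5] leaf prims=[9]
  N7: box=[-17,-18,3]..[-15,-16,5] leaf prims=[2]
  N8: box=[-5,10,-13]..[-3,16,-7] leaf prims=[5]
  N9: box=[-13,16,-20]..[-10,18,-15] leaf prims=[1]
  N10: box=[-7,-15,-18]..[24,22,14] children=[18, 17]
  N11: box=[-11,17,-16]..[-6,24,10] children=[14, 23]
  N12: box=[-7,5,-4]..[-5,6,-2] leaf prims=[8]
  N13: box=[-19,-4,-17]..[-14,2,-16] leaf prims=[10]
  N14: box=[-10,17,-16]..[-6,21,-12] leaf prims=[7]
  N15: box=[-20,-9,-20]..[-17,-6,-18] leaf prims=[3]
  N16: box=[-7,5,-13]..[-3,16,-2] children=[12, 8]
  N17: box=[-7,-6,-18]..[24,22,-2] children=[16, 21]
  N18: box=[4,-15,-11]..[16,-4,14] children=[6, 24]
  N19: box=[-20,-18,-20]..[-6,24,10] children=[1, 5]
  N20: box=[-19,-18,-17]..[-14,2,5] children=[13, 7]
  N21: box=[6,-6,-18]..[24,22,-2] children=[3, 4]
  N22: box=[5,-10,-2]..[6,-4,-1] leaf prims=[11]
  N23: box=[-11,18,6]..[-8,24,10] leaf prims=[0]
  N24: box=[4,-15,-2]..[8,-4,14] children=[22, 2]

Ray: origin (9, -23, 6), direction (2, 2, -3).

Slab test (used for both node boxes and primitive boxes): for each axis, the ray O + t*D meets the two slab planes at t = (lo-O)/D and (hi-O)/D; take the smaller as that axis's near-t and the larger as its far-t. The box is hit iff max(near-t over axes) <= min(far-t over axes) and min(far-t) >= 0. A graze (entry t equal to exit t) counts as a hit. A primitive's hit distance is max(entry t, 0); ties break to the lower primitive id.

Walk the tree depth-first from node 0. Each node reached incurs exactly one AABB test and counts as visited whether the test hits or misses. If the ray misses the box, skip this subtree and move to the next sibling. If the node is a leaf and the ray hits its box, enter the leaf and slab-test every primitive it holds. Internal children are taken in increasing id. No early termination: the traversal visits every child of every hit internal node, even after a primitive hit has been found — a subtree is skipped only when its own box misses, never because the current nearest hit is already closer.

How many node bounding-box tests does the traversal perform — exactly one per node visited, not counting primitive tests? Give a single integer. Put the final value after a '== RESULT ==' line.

Traverse from the root:
N0 x:[-29/2,15/2] y:[5/2,47/2] z:[-8/3,26/3] -> hit [5/2,15/2], descend [10, 19]
  N10 x:[-8,15/2] y:[4,45/2] z:[-8/3,8] -> hit [4,15/2], descend [17, 18]
    N17 x:[-8,15/2] y:[17/2,45/2] z:[8/3,8] -> miss, prune
    N18 x:[-5/2,7/2] y:[4,19/2] z:[-8/3,17/3] -> miss, prune
  N19 x:[-29/2,-15/2] y:[5/2,47/2] z:[-4/3,26/3] -> miss, prune

5 AABB tests over nodes [0, 10, 17, 18, 19]; 0 leaves entered; closest miss.

== RESULT ==
5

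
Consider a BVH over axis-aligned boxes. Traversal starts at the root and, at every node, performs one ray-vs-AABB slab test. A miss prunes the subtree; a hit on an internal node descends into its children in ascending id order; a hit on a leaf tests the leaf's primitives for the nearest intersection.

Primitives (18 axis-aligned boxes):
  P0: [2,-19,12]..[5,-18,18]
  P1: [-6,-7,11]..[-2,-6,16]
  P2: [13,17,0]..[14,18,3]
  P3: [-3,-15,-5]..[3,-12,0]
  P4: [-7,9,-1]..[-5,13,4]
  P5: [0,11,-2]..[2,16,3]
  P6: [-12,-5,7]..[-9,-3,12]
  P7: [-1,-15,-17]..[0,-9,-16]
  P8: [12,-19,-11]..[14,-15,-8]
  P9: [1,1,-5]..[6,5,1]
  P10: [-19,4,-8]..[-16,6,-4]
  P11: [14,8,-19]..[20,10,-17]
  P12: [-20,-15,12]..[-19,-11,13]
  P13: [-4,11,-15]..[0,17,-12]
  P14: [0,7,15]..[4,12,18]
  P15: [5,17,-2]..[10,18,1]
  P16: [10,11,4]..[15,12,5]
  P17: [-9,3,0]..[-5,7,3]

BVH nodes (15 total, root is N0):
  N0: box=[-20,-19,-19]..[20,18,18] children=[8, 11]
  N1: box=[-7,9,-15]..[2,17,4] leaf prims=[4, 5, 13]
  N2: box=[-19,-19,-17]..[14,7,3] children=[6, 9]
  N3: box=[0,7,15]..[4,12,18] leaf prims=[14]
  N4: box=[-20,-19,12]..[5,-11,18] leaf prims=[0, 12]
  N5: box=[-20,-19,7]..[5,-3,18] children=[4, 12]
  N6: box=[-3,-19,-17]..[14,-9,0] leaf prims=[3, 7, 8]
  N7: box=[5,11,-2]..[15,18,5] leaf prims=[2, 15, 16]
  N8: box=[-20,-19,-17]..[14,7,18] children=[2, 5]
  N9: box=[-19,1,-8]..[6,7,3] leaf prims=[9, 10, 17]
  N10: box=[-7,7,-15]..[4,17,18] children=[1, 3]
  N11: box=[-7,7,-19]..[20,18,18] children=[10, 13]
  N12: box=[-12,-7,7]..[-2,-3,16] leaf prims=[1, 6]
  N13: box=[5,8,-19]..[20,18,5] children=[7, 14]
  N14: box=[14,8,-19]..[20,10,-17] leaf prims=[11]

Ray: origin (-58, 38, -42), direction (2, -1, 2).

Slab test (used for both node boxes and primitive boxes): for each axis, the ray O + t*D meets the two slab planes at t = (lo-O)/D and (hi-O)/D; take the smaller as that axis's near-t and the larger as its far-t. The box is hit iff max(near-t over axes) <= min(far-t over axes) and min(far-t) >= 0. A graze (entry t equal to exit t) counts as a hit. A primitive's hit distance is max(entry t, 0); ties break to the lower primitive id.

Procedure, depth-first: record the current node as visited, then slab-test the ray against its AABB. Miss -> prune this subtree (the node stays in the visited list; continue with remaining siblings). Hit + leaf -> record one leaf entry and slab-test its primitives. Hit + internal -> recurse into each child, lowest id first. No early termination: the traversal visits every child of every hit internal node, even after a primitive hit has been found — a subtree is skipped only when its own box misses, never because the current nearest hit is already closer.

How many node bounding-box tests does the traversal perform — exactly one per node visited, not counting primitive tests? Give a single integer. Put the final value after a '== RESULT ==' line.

Trace the traversal:
N0 x:[19,39] y:[20,57] z:[23/2,30] -> hit [20,30], descend [8, 11]
  N8 x:[19,36] y:[31,57] z:[25/2,30] -> miss, prune
  N11 x:[51/2,39] y:[20,31] z:[23/2,30] -> hit [51/2,30], descend [10, 13]
    N10 x:[51/2,31] y:[21,31] z:[27/2,30] -> hit [51/2,30], descend [1, 3]
      N1 x:[51/2,30] y:[21,29] z:[27/2,23] -> miss, prune
      N3 x:[29,31] y:[26,31] z:[57/2,30] -> hit [29,30] leaf, test {P14@t=29}
    N13 x:[63/2,39] y:[20,30] z:[23/2,47/2] -> miss, prune

Visited [0, 8, 11, 10, 1, 3, 13]. Tests: 7 box, 1 leaf. Nearest: P14.

== RESULT ==
7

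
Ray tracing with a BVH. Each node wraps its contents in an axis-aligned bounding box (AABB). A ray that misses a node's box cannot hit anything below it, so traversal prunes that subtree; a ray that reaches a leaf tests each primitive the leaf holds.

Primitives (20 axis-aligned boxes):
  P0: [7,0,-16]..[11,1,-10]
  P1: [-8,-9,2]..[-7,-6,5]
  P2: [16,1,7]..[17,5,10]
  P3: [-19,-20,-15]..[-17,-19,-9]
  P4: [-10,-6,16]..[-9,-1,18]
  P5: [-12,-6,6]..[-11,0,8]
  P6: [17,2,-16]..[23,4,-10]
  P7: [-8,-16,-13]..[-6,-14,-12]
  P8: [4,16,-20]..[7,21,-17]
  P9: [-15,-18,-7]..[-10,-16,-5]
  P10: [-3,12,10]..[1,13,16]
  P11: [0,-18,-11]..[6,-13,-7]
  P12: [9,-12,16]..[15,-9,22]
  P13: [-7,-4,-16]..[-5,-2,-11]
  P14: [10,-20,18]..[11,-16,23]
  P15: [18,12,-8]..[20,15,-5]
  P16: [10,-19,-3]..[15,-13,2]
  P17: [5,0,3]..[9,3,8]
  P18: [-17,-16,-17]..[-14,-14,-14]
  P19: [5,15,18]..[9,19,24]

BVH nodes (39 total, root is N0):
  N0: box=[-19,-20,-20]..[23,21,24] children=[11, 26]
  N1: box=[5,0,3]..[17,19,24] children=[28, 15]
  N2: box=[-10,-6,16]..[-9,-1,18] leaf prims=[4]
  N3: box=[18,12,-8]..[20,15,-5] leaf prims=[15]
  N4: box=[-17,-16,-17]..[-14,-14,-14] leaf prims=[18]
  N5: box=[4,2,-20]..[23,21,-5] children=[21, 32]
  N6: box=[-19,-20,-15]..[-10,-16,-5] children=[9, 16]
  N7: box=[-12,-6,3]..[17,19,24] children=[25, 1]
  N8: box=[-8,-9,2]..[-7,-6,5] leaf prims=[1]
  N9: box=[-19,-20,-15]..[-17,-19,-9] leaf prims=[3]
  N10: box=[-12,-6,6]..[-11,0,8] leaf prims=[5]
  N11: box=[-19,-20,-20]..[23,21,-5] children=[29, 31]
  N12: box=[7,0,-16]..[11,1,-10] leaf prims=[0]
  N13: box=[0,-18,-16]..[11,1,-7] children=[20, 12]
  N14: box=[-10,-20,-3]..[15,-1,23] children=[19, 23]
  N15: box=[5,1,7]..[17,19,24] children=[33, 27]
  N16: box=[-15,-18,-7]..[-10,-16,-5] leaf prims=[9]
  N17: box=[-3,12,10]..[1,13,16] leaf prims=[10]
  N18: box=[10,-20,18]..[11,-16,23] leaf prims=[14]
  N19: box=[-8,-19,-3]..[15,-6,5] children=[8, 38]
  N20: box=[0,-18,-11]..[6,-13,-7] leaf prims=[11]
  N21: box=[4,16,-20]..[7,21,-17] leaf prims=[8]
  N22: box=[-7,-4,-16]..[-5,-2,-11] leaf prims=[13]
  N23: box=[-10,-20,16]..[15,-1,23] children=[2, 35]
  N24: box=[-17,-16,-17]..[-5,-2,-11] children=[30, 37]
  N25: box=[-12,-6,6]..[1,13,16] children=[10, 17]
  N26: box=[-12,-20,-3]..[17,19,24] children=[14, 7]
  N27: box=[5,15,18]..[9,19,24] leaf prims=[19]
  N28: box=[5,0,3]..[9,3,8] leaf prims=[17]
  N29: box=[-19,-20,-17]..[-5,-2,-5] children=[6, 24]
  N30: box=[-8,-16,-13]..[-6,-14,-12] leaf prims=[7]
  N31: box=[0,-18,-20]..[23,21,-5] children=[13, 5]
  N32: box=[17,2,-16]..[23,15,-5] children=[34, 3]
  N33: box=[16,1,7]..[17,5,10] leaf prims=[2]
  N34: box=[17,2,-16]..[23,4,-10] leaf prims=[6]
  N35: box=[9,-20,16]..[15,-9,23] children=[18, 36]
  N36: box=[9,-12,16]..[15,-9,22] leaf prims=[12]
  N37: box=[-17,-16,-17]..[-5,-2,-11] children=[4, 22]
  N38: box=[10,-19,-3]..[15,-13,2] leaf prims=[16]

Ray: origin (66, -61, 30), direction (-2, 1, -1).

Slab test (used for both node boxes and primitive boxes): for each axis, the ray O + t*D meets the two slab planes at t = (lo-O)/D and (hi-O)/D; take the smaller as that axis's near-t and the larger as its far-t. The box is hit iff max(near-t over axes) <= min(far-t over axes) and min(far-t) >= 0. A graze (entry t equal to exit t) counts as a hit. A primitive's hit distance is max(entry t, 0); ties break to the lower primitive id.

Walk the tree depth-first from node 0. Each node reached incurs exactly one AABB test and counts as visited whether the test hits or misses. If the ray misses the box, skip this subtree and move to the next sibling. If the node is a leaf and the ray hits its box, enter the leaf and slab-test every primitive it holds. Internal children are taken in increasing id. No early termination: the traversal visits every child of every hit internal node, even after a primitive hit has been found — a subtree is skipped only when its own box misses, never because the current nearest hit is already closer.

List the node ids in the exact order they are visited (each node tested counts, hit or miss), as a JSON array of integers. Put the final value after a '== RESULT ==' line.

Traverse from the root:
N0 x:[43/2,85/2] y:[41,82] z:[6,50] -> hit [41,85/2], descend [11, 26]
  N11 x:[43/2,85/2] y:[41,82] z:[35,50] -> hit [41,85/2], descend [29, 31]
    N29 x:[71/2,85/2] y:[41,59] z:[35,47] -> hit [41,85/2], descend [6, 24]
      N6 x:[38,85/2] y:[41,45] z:[35,45] -> hit [41,85/2], descend [9, 16]
        N9 x:[83/2,85/2] y:[41,42] z:[39,45] -> hit [83/2,42] leaf, test {P3@t=83/2}
        N16 x:[38,81/2] y:[43,45] z:[35,37] -> miss, prune
      N24 x:[71/2,83/2] y:[45,59] z:[41,47] -> miss, prune
    N31 x:[43/2,33] y:[43,82] z:[35,50] -> miss, prune
  N26 x:[49/2,39] y:[41,80] z:[6,33] -> miss, prune

9 AABB tests over nodes [0, 11, 29, 6, 9, 16, 24, 31, 26]; 1 leaf entered; closest P3.

== RESULT ==
[0, 11, 29, 6, 9, 16, 24, 31, 26]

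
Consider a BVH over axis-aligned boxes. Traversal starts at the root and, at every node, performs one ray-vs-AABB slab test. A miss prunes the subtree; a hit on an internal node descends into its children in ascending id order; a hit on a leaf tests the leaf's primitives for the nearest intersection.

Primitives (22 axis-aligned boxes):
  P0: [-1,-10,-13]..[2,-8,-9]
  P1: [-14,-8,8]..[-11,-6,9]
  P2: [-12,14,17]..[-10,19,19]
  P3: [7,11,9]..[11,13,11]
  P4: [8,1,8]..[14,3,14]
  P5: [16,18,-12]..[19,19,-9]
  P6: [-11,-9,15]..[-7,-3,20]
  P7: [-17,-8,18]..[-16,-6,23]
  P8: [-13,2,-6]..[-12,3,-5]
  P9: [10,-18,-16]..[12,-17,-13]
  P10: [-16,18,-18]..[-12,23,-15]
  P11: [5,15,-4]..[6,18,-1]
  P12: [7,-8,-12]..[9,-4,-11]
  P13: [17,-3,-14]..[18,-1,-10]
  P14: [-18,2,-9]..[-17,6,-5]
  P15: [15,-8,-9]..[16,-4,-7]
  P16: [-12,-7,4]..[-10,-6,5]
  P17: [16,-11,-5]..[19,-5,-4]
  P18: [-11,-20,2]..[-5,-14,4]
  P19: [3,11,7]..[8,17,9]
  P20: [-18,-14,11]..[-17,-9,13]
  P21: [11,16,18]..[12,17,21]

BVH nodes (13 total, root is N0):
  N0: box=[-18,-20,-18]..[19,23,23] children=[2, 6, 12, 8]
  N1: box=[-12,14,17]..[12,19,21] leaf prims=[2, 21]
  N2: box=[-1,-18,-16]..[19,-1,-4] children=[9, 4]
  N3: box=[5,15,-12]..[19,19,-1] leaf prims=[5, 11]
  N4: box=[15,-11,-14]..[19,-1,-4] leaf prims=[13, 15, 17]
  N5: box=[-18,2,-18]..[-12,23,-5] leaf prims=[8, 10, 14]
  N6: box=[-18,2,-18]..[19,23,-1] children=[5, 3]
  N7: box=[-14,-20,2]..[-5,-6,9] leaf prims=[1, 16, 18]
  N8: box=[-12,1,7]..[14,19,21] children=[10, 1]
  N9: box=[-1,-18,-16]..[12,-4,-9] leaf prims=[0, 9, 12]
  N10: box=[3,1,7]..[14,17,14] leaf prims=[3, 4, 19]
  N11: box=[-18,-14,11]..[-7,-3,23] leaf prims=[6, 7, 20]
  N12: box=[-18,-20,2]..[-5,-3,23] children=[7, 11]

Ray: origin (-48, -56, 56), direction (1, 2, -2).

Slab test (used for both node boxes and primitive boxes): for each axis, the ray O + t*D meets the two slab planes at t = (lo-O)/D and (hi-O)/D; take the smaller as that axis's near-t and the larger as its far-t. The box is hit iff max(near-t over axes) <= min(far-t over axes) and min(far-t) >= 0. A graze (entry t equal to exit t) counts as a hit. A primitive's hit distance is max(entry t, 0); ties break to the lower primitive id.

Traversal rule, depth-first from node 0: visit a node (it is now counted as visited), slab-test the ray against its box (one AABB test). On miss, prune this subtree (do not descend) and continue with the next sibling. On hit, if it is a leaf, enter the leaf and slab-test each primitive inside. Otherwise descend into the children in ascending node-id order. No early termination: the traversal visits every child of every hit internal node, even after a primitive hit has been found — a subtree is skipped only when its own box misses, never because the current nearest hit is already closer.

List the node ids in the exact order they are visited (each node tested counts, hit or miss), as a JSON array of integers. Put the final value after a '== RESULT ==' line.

Traverse from the root:
N0 x:[30,67] y:[18,79/2] z:[33/2,37] -> hit [30,37], descend [2, 6, 8, 12]
  N2 x:[47,67] y:[19,55/2] z:[30,36] -> miss, prune
  N6 x:[30,67] y:[29,79/2] z:[57/2,37] -> hit [30,37], descend [3, 5]
    N3 x:[53,67] y:[71/2,75/2] z:[57/2,34] -> miss, prune
    N5 x:[30,36] y:[29,79/2] z:[61/2,37] -> hit [61/2,36] leaf, test {P8(miss), P10(miss), P14@t=61/2}
  N8 x:[36,62] y:[57/2,75/2] z:[35/2,49/2] -> miss, prune
  N12 x:[30,43] y:[18,53/2] z:[33/2,27] -> miss, prune

Visited [0, 2, 6, 3, 5, 8, 12]. Tests: 7 box, 1 leaf. Nearest: P14.

== RESULT ==
[0, 2, 6, 3, 5, 8, 12]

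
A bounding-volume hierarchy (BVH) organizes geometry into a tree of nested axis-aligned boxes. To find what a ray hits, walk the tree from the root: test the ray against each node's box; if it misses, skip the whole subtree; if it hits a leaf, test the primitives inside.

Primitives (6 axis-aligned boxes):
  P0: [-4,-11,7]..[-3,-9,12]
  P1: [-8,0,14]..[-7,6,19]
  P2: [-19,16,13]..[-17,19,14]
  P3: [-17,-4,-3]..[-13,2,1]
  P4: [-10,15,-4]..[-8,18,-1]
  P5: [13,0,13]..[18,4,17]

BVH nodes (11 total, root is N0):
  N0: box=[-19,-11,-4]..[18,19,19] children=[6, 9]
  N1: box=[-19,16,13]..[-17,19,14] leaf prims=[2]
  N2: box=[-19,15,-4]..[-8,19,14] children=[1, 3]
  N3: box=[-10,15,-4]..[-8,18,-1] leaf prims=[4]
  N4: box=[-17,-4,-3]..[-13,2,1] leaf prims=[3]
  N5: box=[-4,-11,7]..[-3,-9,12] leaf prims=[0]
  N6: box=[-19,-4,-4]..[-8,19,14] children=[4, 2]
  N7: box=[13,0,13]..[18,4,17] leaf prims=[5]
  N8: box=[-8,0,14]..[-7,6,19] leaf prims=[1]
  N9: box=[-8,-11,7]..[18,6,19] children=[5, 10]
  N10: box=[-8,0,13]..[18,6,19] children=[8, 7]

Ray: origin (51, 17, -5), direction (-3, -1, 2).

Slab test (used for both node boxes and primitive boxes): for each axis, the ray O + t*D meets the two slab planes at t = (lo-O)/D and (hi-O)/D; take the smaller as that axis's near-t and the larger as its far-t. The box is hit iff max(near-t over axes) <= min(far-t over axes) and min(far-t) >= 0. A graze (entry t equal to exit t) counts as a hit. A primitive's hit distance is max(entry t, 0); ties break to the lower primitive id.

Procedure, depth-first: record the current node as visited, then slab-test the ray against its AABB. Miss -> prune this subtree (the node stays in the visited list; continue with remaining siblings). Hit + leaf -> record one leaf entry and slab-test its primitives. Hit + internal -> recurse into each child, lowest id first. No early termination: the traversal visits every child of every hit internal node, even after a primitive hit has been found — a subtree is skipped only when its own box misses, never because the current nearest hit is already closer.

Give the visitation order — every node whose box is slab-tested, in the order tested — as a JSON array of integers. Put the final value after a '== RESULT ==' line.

Walk:
N0 x:[11,70/3] y:[-2,28] z:[1/2,12] -> hit [11,12], descend [6, 9]
  N6 x:[59/3,70/3] y:[-2,21] z:[1/2,19/2] -> miss, prune
  N9 x:[11,59/3] y:[11,28] z:[6,12] -> hit [11,12], descend [5, 10]
    N5 x:[18,55/3] y:[26,28] z:[6,17/2] -> miss, prune
    N10 x:[11,59/3] y:[11,17] z:[9,12] -> hit [11,12], descend [7, 8]
      N7 x:[11,38/3] y:[13,17] z:[9,11] -> miss, prune
      N8 x:[58/3,59/3] y:[11,17] z:[19/2,12] -> miss, prune

order=[0, 6, 9, 5, 10, 7, 8]  |boxes|=7  |leaves|=0  hit=miss

== RESULT ==
[0, 6, 9, 5, 10, 7, 8]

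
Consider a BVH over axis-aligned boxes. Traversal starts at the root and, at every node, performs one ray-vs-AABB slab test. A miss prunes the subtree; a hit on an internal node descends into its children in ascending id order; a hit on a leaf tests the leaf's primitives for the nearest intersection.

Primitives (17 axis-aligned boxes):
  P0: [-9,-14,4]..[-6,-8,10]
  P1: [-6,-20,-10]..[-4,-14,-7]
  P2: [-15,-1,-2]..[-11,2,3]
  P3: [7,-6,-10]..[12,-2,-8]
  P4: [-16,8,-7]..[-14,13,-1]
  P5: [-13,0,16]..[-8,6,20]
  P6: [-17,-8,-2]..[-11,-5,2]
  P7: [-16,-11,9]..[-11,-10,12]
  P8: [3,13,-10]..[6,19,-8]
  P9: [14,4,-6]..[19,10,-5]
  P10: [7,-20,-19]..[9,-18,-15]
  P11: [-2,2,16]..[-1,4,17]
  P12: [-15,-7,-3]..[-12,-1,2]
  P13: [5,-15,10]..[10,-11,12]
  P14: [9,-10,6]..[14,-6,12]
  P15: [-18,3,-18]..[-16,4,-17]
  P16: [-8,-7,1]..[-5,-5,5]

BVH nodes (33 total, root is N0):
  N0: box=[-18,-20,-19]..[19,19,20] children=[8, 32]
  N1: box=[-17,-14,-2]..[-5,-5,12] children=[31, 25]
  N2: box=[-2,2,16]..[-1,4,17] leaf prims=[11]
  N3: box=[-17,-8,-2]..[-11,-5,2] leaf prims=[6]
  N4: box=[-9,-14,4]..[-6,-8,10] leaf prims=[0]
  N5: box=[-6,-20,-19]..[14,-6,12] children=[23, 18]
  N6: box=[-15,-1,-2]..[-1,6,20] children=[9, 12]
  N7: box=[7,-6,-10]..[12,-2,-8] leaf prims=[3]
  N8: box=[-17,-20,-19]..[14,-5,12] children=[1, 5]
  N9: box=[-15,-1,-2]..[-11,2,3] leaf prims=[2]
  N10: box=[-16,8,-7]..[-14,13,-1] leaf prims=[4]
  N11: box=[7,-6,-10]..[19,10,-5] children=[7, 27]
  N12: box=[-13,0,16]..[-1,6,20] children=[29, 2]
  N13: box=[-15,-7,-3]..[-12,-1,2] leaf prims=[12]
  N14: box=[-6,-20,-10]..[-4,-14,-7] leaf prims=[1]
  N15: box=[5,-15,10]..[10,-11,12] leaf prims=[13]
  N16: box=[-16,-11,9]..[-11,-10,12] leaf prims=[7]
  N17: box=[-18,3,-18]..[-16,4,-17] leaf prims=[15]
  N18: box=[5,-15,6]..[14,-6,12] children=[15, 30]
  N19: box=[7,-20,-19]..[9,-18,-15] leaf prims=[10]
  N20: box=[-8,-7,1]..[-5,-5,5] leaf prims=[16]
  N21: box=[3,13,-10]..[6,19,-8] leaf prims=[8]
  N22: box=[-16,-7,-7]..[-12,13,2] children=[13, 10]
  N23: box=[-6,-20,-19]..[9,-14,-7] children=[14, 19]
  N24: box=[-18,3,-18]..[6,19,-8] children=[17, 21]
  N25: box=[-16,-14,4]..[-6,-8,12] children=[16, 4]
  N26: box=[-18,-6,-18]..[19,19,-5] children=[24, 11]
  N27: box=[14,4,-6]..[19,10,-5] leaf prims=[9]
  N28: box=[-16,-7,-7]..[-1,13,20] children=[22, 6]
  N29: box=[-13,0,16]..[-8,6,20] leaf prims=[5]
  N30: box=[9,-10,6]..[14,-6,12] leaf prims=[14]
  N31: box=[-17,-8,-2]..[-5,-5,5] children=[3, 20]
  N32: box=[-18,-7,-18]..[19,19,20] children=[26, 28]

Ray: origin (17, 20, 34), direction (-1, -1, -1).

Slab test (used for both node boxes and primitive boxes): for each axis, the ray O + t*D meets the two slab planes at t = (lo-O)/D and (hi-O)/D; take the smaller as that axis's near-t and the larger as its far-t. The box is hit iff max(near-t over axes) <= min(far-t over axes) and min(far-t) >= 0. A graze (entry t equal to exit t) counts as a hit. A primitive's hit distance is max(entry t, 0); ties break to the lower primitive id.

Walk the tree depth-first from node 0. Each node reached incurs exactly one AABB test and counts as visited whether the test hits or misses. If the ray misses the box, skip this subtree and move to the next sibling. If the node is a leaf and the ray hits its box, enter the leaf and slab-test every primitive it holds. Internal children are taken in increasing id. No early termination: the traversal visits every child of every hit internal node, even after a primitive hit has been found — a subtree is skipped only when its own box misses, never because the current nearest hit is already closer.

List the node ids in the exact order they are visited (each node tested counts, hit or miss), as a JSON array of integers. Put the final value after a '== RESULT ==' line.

Trace the traversal:
N0 x:[-2,35] y:[1,40] z:[14,53] -> hit [14,35], descend [8, 32]
  N8 x:[3,34] y:[25,40] z:[22,53] -> hit [25,34], descend [1, 5]
    N1 x:[22,34] y:[25,34] z:[22,36] -> hit [25,34], descend [25, 31]
      N25 x:[23,33] y:[28,34] z:[22,30] -> hit [28,30], descend [4, 16]
        N4 x:[23,26] y:[28,34] z:[24,30] -> miss, prune
        N16 x:[28,33] y:[30,31] z:[22,25] -> miss, prune
      N31 x:[22,34] y:[25,28] z:[29,36] -> miss, prune
    N5 x:[3,23] y:[26,40] z:[22,53] -> miss, prune
  N32 x:[-2,35] y:[1,27] z:[14,52] -> hit [14,27], descend [26, 28]
    N26 x:[-2,35] y:[1,26] z:[39,52] -> miss, prune
    N28 x:[18,33] y:[7,27] z:[14,41] -> hit [18,27], descend [6, 22]
      N6 x:[18,32] y:[14,21] z:[14,36] -> hit [18,21], descend [9, 12]
        N9 x:[28,32] y:[18,21] z:[31,36] -> miss, prune
        N12 x:[18,30] y:[14,20] z:[14,18] -> hit [18,18], descend [2, 29]
          N2 x:[18,19] y:[16,18] z:[17,18] -> hit [18,18] leaf, test {P11@t=18}
          N29 x:[25,30] y:[14,20] z:[14,18] -> miss, prune
      N22 x:[29,33] y:[7,27] z:[32,41] -> miss, prune

Summary -> nodes [0, 8, 1, 25, 4, 16, 31, 5, 32, 26, 28, 6, 9, 12, 2, 29, 22]; box-tests=17; leaf-entries=1; first=P11

== RESULT ==
[0, 8, 1, 25, 4, 16, 31, 5, 32, 26, 28, 6, 9, 12, 2, 29, 22]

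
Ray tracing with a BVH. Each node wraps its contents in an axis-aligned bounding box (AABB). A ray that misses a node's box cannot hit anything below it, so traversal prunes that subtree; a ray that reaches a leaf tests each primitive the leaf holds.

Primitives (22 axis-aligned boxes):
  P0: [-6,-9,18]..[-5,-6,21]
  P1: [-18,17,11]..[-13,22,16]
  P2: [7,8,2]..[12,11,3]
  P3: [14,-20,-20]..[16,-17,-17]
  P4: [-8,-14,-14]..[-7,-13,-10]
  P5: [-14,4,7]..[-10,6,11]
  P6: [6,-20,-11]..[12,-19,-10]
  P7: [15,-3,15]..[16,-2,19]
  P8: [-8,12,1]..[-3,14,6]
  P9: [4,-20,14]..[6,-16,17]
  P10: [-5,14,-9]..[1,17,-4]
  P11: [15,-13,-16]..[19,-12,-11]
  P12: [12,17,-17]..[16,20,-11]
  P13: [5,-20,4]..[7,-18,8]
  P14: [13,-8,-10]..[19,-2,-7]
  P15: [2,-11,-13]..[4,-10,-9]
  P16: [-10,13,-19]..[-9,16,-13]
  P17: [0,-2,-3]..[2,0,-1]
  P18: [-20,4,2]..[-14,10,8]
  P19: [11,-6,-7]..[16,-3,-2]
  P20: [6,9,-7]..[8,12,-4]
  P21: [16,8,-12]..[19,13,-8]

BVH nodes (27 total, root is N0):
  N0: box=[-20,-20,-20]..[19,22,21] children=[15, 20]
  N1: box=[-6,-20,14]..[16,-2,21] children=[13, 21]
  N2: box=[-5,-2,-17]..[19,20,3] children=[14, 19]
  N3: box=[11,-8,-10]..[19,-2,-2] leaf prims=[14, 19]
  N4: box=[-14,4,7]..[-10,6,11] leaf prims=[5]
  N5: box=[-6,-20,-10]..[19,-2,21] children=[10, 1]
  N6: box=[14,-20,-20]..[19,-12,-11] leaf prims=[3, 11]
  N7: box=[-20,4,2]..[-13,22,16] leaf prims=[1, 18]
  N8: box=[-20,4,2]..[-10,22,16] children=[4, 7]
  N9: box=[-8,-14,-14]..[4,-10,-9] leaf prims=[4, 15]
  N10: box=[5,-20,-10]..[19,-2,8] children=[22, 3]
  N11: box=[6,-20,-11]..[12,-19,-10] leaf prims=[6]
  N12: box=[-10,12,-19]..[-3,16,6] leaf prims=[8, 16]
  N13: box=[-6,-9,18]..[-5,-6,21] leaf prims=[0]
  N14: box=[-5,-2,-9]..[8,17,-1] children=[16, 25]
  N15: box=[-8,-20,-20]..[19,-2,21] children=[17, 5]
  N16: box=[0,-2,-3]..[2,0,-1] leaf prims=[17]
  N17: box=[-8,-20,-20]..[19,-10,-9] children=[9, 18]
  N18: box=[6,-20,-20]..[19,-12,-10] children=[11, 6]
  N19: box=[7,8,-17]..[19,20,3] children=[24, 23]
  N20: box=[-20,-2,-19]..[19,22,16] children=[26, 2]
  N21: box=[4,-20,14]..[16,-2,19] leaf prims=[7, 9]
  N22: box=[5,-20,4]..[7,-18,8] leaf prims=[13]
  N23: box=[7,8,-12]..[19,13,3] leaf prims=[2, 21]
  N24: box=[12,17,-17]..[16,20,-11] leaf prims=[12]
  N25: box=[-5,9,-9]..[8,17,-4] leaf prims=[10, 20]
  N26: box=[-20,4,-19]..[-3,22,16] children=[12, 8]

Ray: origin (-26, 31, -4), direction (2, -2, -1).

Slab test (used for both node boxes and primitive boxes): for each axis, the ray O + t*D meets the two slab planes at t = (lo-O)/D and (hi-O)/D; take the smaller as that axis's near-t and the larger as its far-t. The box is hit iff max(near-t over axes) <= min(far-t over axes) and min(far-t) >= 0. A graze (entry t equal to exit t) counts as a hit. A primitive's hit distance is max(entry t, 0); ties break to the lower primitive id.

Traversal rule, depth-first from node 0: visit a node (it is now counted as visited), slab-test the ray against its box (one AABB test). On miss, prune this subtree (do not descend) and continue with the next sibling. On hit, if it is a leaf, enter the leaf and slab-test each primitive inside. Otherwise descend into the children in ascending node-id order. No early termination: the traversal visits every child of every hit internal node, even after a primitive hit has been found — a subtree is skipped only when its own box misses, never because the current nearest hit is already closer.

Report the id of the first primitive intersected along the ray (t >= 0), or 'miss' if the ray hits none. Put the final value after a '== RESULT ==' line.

Traverse from the root:
N0 x:[3,45/2] y:[9/2,51/2] z:[-25,16] -> hit [9/2,16], descend [15, 20]
  N15 x:[9,45/2] y:[33/2,51/2] z:[-25,16] -> miss, prune
  N20 x:[3,45/2] y:[9/2,33/2] z:[-20,15] -> hit [9/2,15], descend [2, 26]
    N2 x:[21/2,45/2] y:[11/2,33/2] z:[-7,13] -> hit [21/2,13], descend [14, 19]
      N14 x:[21/2,17] y:[7,33/2] z:[-3,5] -> miss, prune
      N19 x:[33/2,45/2] y:[11/2,23/2] z:[-7,13] -> miss, prune
    N26 x:[3,23/2] y:[9/2,27/2] z:[-20,15] -> hit [9/2,23/2], descend [8, 12]
      N8 x:[3,8] y:[9/2,27/2] z:[-20,-6] -> miss, prune
      N12 x:[8,23/2] y:[15/2,19/2] z:[-10,15] -> hit [8,19/2] leaf, test {P8(miss), P16(miss)}

Visited [0, 15, 20, 2, 14, 19, 26, 8, 12]. Tests: 9 box, 1 leaf. Nearest: miss.

== RESULT ==
miss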